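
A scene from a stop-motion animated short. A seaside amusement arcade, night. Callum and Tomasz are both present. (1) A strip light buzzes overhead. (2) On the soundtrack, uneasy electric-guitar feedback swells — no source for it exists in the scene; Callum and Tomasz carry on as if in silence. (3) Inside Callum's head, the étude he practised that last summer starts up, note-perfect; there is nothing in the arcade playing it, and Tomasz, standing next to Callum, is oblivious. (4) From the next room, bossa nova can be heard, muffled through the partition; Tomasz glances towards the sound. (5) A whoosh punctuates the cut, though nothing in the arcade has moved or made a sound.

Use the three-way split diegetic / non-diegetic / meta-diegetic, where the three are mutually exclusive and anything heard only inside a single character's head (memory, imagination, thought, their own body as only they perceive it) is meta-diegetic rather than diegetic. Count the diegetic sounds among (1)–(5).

(1) is diegetic: ambient/room sound belonging to the story's physical space.
(2) is non-diegetic: score with no on-screen or off-screen source; it exists for the audience alone.
(3) is meta-diegetic: it lives in Callum's subjectivity, not in the arcade.
(4) is diegetic: off-screen diegetic: the source is out of frame but still in the story's space.
Sound (5): it's a sound-design accent with no in-world source; no one in the scene can hear it, so non-diegetic.
So 2 of the 5 are diegetic: (1), (4).

2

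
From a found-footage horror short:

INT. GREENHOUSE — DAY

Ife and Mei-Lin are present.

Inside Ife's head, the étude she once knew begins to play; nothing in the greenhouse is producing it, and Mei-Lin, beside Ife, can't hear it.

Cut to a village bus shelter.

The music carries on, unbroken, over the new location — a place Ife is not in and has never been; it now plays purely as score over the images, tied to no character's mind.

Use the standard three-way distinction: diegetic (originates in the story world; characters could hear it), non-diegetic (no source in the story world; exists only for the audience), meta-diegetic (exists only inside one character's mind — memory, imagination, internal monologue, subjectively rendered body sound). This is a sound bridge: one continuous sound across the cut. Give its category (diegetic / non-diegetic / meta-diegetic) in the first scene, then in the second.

Scene one: the music exists only inside Ife's mind; Mei-Lin can't hear it → meta-diegetic.
Scene two: it's detached from Ife entirely and plays over unrelated images with no in-world source — conventional underscore → non-diegetic.

meta-diegetic, non-diegetic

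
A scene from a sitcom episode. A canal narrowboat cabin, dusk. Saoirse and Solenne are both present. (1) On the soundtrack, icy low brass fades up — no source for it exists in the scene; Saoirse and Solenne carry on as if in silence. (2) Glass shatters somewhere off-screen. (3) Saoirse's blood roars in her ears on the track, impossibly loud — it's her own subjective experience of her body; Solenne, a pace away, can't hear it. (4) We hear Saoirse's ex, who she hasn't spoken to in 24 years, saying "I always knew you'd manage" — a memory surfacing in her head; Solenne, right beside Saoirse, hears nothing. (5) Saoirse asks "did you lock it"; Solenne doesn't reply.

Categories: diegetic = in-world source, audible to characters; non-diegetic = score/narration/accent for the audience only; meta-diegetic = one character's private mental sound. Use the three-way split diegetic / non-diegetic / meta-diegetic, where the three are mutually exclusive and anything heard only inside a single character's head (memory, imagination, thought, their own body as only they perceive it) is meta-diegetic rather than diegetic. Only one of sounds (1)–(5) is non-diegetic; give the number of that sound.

(1) is non-diegetic: score with no on-screen or off-screen source; it exists for the audience alone.
(2) the sound comes from glass physically present in the location → diegetic.
(3) it's Saoirse's internal bodily sensation rendered as sound; only Saoirse 'hears' it → meta-diegetic.
(4) a remembered line, private to Saoirse — not present in the room, not audible to Solenne → meta-diegetic.
(5) is diegetic: spoken by a character present in the story world.
Only (1) is non-diegetic.

1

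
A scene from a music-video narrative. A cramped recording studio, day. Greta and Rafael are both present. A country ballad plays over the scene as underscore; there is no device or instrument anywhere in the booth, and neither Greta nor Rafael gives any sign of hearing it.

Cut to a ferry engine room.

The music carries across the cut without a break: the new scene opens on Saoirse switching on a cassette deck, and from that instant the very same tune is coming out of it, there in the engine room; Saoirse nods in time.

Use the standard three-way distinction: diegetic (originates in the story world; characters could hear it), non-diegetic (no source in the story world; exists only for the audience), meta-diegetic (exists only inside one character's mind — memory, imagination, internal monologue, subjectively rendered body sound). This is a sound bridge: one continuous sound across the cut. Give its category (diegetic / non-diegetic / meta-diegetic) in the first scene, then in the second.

Scene one: there's no in-world source anywhere and no character hears it — underscore for the audience only → non-diegetic.
Scene two: once Saoirse turns on a cassette deck, the music has a real source in the story world and Saoirse reacts to it → diegetic.

non-diegetic, diegetic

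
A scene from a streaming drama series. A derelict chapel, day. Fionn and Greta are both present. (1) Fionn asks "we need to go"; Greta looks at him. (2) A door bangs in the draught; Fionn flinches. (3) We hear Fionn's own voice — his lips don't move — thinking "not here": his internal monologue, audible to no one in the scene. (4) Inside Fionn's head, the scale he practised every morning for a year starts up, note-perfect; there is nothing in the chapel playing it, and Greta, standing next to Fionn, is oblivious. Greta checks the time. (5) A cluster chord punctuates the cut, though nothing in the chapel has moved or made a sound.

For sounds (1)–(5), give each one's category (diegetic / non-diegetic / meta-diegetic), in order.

(1) on-screen dialogue — Fionn speaks and Greta is there to hear → diegetic.
Sound (2): an in-world source (a door); characters could hear it, so diegetic.
(3) Fionn's thought-voice: a private mental sound no other character can hear → meta-diegetic.
(4) it lives in Fionn's subjectivity, not in the chapel → meta-diegetic.
(5) it's a sound-design accent with no in-world source; no one in the scene can hear it → non-diegetic.

diegetic, diegetic, meta-diegetic, meta-diegetic, non-diegetic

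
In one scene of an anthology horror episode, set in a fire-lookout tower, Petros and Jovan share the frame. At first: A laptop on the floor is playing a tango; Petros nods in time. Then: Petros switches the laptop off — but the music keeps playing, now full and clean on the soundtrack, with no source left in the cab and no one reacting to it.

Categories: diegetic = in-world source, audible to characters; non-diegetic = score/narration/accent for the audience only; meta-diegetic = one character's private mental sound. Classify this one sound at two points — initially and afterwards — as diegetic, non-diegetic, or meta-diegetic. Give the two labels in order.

diegetic, non-diegetic

Initially: a laptop is a real in-scene source and Petros reacts to it → diegetic.
Afterwards: there is no longer any in-world source and no one can hear it — it has become underscore → non-diegetic.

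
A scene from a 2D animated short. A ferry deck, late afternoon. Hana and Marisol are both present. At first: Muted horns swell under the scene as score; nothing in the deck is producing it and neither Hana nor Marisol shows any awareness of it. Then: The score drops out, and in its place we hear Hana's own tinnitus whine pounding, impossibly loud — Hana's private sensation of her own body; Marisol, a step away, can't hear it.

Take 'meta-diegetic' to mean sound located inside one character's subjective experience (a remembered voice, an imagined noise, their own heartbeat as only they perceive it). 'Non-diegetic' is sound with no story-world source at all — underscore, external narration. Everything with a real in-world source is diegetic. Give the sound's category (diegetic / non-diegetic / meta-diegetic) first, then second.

First: underscore with no in-world source, inaudible to the characters → non-diegetic.
Second: the body sound is Hana's subjective perception alone — Marisol can't hear it → meta-diegetic.

non-diegetic, meta-diegetic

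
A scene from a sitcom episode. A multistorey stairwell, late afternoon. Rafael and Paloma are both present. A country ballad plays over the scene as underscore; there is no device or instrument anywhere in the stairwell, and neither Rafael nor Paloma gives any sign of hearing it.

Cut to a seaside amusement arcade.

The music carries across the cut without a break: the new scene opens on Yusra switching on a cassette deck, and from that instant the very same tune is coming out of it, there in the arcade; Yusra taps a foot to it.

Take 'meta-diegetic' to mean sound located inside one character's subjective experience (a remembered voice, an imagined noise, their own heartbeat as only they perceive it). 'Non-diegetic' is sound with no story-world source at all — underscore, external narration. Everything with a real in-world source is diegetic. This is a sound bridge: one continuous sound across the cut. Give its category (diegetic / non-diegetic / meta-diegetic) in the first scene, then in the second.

Scene one: there's no in-world source anywhere and no character hears it — underscore for the audience only → non-diegetic.
Scene two: once Yusra turns on a cassette deck, the music has a real source in the story world and Yusra reacts to it → diegetic.

non-diegetic, diegetic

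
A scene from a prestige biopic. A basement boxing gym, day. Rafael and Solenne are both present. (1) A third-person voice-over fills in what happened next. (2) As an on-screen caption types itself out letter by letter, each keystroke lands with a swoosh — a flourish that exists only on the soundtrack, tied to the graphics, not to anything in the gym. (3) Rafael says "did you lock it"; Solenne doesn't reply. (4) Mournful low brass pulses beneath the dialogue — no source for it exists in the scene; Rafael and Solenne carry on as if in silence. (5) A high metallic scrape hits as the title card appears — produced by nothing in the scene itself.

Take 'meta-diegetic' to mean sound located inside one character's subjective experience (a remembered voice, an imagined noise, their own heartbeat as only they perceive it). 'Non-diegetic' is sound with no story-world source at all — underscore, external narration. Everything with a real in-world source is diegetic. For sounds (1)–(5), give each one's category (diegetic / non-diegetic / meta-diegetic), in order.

non-diegetic, non-diegetic, diegetic, non-diegetic, non-diegetic

(1) the narrator exists outside the story world, addressing only the audience → non-diegetic.
Sound (2): the caption isn't part of the story world, so neither is the sound tied to it, so non-diegetic.
Sound (3): Rafael is a character speaking aloud in the scene, so diegetic.
(4) it has no source in the story world and no character can hear it — it's underscore → non-diegetic.
(5) is non-diegetic: it's a sound-design accent with no in-world source; no one in the scene can hear it.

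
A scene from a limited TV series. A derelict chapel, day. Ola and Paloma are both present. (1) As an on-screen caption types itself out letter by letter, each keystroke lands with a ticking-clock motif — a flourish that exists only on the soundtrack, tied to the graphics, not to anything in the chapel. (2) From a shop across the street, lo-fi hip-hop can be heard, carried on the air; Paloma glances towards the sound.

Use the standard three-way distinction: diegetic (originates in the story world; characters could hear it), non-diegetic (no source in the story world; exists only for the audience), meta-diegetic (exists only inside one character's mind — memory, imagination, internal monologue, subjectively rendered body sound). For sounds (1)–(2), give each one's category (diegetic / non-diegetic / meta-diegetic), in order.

non-diegetic, diegetic

(1) is non-diegetic: it accompanies on-screen graphics, not anything inside the story world.
(2) is diegetic: the music has an off-screen but real-world source and a character hears it.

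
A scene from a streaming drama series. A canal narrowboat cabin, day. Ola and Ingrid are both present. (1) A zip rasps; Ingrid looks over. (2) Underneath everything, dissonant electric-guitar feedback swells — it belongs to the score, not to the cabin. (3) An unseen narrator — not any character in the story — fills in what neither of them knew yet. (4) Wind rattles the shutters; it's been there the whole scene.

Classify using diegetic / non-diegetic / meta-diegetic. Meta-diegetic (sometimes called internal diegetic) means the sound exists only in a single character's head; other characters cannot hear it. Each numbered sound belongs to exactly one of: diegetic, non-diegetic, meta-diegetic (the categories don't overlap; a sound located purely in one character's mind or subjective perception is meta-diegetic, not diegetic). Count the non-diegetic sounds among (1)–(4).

2

(1) is diegetic: a zip is a real object/event in the scene's world.
(2) nothing in the cabin produces it and the characters don't hear it — pure soundtrack → non-diegetic.
(3) is non-diegetic: external voice-over — not a character, not heard by anyone in the scene.
(4) ambient/room sound belonging to the story's physical space → diegetic.
Non-diegetic: (2), (3) — that's 2.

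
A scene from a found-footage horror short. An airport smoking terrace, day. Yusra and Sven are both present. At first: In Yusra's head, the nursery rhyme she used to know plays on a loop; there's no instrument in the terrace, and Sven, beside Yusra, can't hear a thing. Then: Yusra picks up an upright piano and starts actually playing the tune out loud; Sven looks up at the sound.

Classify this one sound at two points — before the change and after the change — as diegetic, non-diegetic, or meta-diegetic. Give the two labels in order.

meta-diegetic, diegetic

Before the change: the tune exists only as Yusra's private memory; Sven can't hear it → meta-diegetic.
After the change: Yusra is now producing it live on an upright piano, in the room, and Sven hears it → diegetic.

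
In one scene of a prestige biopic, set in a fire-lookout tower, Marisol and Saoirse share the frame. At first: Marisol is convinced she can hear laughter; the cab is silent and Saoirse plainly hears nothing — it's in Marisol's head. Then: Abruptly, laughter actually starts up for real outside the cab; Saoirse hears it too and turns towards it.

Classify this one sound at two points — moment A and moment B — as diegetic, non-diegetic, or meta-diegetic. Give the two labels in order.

meta-diegetic, diegetic

Moment A: only Marisol 'hears' it — imagined, in her mind → meta-diegetic.
Moment B: now there's a real external source and Saoirse hears it too — in the story world → diegetic.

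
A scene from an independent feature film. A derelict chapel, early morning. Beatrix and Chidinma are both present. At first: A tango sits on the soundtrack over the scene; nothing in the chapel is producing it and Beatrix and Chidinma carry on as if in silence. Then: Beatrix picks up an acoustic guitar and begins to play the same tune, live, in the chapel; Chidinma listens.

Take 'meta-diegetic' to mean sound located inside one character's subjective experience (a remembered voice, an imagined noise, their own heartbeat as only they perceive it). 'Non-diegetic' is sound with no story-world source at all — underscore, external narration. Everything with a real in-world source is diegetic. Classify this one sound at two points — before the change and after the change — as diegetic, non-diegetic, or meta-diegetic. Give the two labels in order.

Before the change: no in-world source exists and no character can hear it — underscore → non-diegetic.
After the change: an acoustic guitar is now a real source in the story world and the characters hear it → diegetic.

non-diegetic, diegetic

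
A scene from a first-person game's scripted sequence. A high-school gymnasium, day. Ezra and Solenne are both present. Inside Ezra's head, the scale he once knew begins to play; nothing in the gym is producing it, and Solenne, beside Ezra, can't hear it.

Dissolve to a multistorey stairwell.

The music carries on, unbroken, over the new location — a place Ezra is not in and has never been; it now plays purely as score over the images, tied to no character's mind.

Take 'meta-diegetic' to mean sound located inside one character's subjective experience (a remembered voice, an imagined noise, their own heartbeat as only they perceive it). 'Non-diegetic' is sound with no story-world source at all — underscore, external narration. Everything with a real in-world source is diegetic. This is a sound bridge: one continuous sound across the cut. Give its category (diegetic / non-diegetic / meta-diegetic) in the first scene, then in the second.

Scene one: the music exists only inside Ezra's mind; Solenne can't hear it → meta-diegetic.
Scene two: it's detached from Ezra entirely and plays over unrelated images with no in-world source — conventional underscore → non-diegetic.

meta-diegetic, non-diegetic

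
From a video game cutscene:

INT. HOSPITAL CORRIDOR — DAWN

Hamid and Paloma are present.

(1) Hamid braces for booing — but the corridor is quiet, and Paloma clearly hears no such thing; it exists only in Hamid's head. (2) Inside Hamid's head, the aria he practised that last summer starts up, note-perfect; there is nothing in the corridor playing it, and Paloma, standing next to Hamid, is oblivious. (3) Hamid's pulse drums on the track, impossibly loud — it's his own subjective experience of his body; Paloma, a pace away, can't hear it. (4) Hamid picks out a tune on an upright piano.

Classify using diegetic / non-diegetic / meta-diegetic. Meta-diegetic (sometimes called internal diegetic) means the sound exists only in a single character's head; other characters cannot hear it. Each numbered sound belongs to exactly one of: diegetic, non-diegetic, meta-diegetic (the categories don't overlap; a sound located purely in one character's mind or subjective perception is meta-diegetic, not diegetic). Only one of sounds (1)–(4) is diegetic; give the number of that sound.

4

(1) is meta-diegetic: Hamid alone 'hears' it — an imagined sound, not present in the space.
(2) the music is a memory playing inside Hamid's mind alone; no real-world source, Paloma can't hear it → meta-diegetic.
Sound (3): it's Hamid's internal bodily sensation rendered as sound; only Hamid 'hears' it, so meta-diegetic.
Sound (4): the instrument and the performer are both in the scene, so diegetic.
Only (4) is diegetic.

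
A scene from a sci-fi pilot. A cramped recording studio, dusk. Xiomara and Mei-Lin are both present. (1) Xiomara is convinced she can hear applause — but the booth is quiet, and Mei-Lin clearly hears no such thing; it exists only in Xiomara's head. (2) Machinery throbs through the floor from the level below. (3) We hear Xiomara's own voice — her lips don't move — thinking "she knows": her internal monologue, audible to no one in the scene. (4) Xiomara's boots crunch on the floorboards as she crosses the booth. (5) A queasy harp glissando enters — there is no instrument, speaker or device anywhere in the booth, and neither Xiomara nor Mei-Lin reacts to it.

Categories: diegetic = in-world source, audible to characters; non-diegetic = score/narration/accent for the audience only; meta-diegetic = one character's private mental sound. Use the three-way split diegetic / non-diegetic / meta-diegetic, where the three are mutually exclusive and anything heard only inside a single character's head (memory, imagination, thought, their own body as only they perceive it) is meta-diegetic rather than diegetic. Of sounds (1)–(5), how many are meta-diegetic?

2

Sound (1): subjective to Xiomara: the booth is silent and Mei-Lin hears nothing, so meta-diegetic.
(2) is diegetic: it's the actual ambient sound of the location.
(3) internal monologue — inside Xiomara's mind, not spoken into the scene → meta-diegetic.
(4) Xiomara's footsteps are produced in the story world → diegetic.
(5) is non-diegetic: score with no on-screen or off-screen source; it exists for the audience alone.
So 2 of the 5 are meta-diegetic: (1), (3).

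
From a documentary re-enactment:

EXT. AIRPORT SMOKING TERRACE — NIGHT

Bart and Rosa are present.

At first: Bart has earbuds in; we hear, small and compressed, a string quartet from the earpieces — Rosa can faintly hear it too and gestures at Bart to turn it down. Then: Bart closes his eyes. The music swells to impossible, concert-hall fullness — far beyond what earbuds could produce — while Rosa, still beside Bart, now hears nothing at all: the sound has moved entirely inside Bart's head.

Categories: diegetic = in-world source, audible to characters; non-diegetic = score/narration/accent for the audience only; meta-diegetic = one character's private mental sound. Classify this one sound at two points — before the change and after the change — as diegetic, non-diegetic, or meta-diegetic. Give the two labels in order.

Before the change: the earbuds are a physical source both characters can hear → diegetic.
After the change: the music now exists only as Bart's subjective experience; Rosa can no longer hear it → meta-diegetic.

diegetic, meta-diegetic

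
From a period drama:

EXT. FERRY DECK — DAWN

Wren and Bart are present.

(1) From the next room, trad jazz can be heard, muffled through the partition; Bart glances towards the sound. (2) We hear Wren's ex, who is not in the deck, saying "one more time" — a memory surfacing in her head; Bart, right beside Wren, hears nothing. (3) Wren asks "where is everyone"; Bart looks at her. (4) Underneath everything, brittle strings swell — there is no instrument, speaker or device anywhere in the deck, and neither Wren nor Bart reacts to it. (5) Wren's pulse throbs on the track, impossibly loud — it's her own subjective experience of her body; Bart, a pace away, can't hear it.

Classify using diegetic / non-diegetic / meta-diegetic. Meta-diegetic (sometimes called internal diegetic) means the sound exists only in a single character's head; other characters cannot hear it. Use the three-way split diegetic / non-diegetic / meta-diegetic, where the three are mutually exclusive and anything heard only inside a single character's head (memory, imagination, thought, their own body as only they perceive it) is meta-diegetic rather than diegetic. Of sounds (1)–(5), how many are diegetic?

Sound (1): it's coming from the next room — a location within the story world — and Bart reacts, so diegetic.
(2) is meta-diegetic: a remembered line, private to Wren — not present in the room, not audible to Bart.
(3) on-screen dialogue — Wren speaks and Bart is there to hear → diegetic.
Sound (4): score with no on-screen or off-screen source; it exists for the audience alone, so non-diegetic.
(5) is meta-diegetic: a subjective body sound — Wren's private perception, inaudible to Bart.
So 2 of the 5 are diegetic: (1), (3).

2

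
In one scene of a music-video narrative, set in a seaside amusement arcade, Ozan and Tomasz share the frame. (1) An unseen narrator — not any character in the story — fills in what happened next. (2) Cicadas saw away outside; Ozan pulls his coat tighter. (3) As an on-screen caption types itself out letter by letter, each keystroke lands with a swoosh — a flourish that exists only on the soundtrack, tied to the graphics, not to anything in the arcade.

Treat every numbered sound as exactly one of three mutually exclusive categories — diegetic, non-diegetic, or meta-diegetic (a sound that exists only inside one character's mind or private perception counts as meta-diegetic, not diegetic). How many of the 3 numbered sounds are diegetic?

1

(1) is non-diegetic: commentary laid over the scene from outside the fiction.
(2) ambient/room sound belonging to the story's physical space → diegetic.
(3) is non-diegetic: sound married to a title/caption — outside the diegesis by definition.
Diegetic: (2) — that's 1.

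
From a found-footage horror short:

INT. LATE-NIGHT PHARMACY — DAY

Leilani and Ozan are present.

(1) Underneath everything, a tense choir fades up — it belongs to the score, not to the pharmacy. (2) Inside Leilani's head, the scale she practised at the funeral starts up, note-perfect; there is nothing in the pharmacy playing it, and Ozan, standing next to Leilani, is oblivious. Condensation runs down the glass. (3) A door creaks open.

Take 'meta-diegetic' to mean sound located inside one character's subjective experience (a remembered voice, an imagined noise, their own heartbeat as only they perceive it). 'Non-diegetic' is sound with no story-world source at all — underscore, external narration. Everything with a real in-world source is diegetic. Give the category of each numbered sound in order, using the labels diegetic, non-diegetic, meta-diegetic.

(1) is non-diegetic: it has no source in the story world and no character can hear it — it's underscore.
(2) is meta-diegetic: remembered music, private to Leilani — Ozan is oblivious because it isn't in the room.
Sound (3): a door is a real object/event in the scene's world, so diegetic.

non-diegetic, meta-diegetic, diegetic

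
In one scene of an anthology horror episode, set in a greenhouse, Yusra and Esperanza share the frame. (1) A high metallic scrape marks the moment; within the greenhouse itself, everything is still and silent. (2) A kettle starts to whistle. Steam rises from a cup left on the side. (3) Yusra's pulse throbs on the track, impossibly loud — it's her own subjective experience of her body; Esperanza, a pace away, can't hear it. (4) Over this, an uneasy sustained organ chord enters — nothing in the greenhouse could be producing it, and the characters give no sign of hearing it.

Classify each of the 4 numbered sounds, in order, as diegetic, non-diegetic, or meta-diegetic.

(1) nothing in the scene produces it; it's an accent added for the audience → non-diegetic.
(2) is diegetic: a kettle is a real object/event in the scene's world.
(3) point-of-audition from inside Yusra's body; not a sound in the room → meta-diegetic.
(4) is non-diegetic: score with no on-screen or off-screen source; it exists for the audience alone.

non-diegetic, diegetic, meta-diegetic, non-diegetic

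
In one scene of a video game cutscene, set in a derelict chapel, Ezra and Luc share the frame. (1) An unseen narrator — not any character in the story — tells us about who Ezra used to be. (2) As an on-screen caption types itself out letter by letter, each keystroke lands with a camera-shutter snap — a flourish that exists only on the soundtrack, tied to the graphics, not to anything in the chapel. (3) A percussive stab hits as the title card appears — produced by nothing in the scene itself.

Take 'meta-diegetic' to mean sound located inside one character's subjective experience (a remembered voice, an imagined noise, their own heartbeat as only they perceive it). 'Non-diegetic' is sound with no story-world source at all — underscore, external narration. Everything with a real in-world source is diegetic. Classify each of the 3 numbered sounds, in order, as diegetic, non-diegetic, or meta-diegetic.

non-diegetic, non-diegetic, non-diegetic

Sound (1): external voice-over — not a character, not heard by anyone in the scene, so non-diegetic.
Sound (2): the caption isn't part of the story world, so neither is the sound tied to it, so non-diegetic.
(3) nothing in the scene produces it; it's an accent added for the audience → non-diegetic.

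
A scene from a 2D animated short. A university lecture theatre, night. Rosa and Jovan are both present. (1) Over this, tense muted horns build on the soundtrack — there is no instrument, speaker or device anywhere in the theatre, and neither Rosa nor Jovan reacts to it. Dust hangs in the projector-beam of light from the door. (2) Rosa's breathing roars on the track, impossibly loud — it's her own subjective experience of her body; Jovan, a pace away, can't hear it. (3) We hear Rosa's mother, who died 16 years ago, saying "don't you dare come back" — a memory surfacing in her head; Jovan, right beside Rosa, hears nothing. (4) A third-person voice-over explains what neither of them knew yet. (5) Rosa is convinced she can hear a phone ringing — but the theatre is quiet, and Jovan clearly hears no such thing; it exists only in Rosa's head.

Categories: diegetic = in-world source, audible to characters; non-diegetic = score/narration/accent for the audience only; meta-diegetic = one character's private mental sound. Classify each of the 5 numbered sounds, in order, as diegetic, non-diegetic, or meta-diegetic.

Sound (1): it has no source in the story world and no character can hear it — it's underscore, so non-diegetic.
Sound (2): it's Rosa's internal bodily sensation rendered as sound; only Rosa 'hears' it, so meta-diegetic.
Sound (3): the voice is a memory playing only inside Rosa's mind; Jovan can't hear it, so meta-diegetic.
(4) is non-diegetic: the narrator exists outside the story world, addressing only the audience.
(5) Rosa alone 'hears' it — an imagined sound, not present in the space → meta-diegetic.

non-diegetic, meta-diegetic, meta-diegetic, non-diegetic, meta-diegetic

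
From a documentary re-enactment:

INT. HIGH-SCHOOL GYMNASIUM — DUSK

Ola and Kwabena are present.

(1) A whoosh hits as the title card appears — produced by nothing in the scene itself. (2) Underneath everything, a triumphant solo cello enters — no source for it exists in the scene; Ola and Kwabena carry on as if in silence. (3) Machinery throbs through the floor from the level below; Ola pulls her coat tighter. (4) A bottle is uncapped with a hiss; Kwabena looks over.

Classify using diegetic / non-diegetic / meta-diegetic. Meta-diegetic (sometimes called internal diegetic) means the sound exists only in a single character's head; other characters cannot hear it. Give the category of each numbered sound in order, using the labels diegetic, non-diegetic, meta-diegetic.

(1) an editorial stinger — it belongs to the cut, not the story world → non-diegetic.
Sound (2): nothing in the gym produces it and the characters don't hear it — pure soundtrack, so non-diegetic.
(3) machinery is part of the location's real environment → diegetic.
Sound (4): a bottle is a real object/event in the scene's world, so diegetic.

non-diegetic, non-diegetic, diegetic, diegetic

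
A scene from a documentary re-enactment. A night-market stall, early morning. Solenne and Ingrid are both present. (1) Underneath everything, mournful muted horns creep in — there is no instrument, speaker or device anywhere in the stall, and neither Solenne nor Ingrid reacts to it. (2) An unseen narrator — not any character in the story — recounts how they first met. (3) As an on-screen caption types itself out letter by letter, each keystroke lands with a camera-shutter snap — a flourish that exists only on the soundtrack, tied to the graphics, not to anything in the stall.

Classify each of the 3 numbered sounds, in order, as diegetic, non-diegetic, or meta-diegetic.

Sound (1): it has no source in the story world and no character can hear it — it's underscore, so non-diegetic.
(2) external voice-over — not a character, not heard by anyone in the scene → non-diegetic.
(3) it accompanies on-screen graphics, not anything inside the story world → non-diegetic.

non-diegetic, non-diegetic, non-diegetic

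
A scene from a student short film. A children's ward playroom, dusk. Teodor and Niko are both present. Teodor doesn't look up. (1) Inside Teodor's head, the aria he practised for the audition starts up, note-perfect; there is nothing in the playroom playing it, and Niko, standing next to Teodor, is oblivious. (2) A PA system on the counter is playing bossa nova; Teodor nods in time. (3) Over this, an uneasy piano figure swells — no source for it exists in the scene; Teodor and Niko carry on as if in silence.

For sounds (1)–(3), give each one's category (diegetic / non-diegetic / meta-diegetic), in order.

meta-diegetic, diegetic, non-diegetic

(1) is meta-diegetic: the music is a memory playing inside Teodor's mind alone; no real-world source, Niko can't hear it.
(2) is diegetic: source music from a PA system, which exists in the story world.
Sound (3): score with no on-screen or off-screen source; it exists for the audience alone, so non-diegetic.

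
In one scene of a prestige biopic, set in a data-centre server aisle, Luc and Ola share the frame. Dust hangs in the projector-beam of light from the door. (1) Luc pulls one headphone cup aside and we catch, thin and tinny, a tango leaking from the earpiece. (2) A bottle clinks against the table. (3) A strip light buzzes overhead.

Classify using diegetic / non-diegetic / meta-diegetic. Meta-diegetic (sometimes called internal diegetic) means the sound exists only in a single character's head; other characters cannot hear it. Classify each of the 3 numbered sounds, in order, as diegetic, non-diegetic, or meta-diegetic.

(1) is diegetic: the earpiece is a real device on Luc's head — source music.
(2) a bottle is a real object/event in the scene's world → diegetic.
(3) ambient/room sound belonging to the story's physical space → diegetic.

diegetic, diegetic, diegetic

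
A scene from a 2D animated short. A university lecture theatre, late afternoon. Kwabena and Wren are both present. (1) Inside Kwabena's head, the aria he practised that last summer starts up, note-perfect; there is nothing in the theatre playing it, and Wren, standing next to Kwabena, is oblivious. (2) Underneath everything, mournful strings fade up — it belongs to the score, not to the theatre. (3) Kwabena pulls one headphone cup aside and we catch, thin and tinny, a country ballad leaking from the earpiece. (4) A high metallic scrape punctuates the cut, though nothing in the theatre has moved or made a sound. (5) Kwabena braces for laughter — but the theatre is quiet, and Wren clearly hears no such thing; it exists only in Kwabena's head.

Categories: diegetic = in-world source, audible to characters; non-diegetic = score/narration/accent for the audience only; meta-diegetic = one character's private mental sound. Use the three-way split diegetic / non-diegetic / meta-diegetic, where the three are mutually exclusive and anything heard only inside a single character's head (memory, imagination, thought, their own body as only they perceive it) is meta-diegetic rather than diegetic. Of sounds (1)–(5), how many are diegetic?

(1) is meta-diegetic: the music is a memory playing inside Kwabena's mind alone; no real-world source, Wren can't hear it.
(2) is non-diegetic: nothing in the theatre produces it and the characters don't hear it — pure soundtrack.
Sound (3): the headphones are an on-screen source, so diegetic.
Sound (4): nothing in the scene produces it; it's an accent added for the audience, so non-diegetic.
(5) subjective to Kwabena: the theatre is silent and Wren hears nothing → meta-diegetic.
So 1 of the 5 is diegetic: (3).

1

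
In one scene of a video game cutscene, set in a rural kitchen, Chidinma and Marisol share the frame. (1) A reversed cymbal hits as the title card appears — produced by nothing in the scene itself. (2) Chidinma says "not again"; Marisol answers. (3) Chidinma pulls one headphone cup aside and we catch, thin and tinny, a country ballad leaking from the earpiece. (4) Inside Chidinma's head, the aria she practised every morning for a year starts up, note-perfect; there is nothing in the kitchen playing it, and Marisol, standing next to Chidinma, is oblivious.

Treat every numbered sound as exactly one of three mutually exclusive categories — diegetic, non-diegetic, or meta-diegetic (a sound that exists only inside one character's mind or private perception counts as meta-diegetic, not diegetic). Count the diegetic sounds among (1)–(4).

2

Sound (1): an editorial stinger — it belongs to the cut, not the story world, so non-diegetic.
(2) Chidinma is a character speaking aloud in the scene → diegetic.
Sound (3): it's leaking from a physical pair of headphones in the scene, so diegetic.
Sound (4): the music is a memory playing inside Chidinma's mind alone; no real-world source, Marisol can't hear it, so meta-diegetic.
So 2 of the 4 are diegetic: (2), (3).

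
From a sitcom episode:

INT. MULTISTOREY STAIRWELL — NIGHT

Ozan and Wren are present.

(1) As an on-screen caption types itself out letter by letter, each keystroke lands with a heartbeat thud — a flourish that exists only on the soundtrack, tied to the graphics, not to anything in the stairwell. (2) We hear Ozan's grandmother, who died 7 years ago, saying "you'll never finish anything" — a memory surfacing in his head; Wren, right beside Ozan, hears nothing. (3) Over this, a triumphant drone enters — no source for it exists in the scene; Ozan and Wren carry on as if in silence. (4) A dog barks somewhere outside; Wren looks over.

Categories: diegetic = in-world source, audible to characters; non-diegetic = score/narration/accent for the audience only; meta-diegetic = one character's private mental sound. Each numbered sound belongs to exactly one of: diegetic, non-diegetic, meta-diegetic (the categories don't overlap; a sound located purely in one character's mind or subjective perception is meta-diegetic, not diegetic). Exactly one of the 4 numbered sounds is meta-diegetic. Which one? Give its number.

Sound (1): it accompanies on-screen graphics, not anything inside the story world, so non-diegetic.
(2) a remembered line, private to Ozan — not present in the room, not audible to Wren → meta-diegetic.
Sound (3): nothing in the stairwell produces it and the characters don't hear it — pure soundtrack, so non-diegetic.
(4) is diegetic: a dog is a real object/event in the scene's world.
Only (2) is meta-diegetic.

2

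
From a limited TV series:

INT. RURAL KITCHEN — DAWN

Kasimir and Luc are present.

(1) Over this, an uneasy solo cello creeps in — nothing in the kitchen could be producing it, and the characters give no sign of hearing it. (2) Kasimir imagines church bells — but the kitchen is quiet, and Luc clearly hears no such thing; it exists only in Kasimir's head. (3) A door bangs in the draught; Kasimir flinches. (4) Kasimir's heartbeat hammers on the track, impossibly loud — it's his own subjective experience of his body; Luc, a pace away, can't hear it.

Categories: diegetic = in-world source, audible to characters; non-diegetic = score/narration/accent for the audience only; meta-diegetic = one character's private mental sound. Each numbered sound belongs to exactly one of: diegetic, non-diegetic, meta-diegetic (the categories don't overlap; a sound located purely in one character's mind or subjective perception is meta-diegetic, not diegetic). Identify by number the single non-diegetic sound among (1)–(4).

1

(1) is non-diegetic: nothing in the kitchen produces it and the characters don't hear it — pure soundtrack.
Sound (2): the sound is imagined by Kasimir; nothing in the story world is producing it and Luc can't hear it, so meta-diegetic.
(3) the sound comes from a door physically present in the location → diegetic.
(4) a subjective body sound — Kasimir's private perception, inaudible to Luc → meta-diegetic.
Only (1) is non-diegetic.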